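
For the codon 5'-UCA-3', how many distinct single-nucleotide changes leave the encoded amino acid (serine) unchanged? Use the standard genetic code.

3

Position 1: none → 0 synonymous.
Position 2: none → 0 synonymous.
Position 3: UCU, UCC, UCG → 3 synonymous.
Total: 0 + 0 + 3 = 3.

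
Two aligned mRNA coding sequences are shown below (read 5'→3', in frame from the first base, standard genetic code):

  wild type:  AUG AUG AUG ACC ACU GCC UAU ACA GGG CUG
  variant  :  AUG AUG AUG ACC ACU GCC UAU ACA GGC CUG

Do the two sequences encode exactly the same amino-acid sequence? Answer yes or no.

Codon 1: AUG Met / AUG Met — identical.
Codon 2: AUG Met / AUG Met — identical.
Codon 3: AUG Met / AUG Met — identical.
Codon 4: ACC Thr / ACC Thr — identical.
Codon 5: ACU Thr / ACU Thr — identical.
Codon 6: GCC Ala / GCC Ala — identical.
Codon 7: UAU Tyr / UAU Tyr — identical.
Codon 8: ACA Thr / ACA Thr — identical.
Codon 9: GGG Gly / GGC Gly — synonymous.
Codon 10: CUG Leu / CUG Leu — identical.
Nonsynonymous differences: 0 → same protein.

yes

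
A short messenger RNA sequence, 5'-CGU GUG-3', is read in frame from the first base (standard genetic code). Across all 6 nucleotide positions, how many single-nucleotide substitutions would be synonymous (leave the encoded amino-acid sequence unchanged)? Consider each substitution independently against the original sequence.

Codon 1 (CGU, Arg): 3 synonymous substitutions.
Codon 2 (GUG, Val): 3 synonymous substitutions.
Total: 3 + 3 = 6.

6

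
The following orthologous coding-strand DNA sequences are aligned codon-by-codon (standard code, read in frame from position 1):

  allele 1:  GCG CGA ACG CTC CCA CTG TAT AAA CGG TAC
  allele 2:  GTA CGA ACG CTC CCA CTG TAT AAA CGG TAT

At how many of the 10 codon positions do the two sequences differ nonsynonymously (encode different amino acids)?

1

Codon 1: GCG Ala / GTA Val — nonsynonymous.
Codon 2: CGA Arg / CGA Arg — identical.
Codon 3: ACG Thr / ACG Thr — identical.
Codon 4: CTC Leu / CTC Leu — identical.
Codon 5: CCA Pro / CCA Pro — identical.
Codon 6: CTG Leu / CTG Leu — identical.
Codon 7: TAT Tyr / TAT Tyr — identical.
Codon 8: AAA Lys / AAA Lys — identical.
Codon 9: CGG Arg / CGG Arg — identical.
Codon 10: TAC Tyr / TAT Tyr — synonymous.
Nonsynonymous differences: 1.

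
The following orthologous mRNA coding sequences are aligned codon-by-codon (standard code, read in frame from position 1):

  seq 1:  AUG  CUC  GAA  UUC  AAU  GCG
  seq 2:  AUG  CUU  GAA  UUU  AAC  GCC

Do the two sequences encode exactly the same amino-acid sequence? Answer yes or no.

yes

Codon 1: AUG Met / AUG Met — identical.
Codon 2: CUC Leu / CUU Leu — synonymous.
Codon 3: GAA Glu / GAA Glu — identical.
Codon 4: UUC Phe / UUU Phe — synonymous.
Codon 5: AAU Asn / AAC Asn — synonymous.
Codon 6: GCG Ala / GCC Ala — synonymous.
Nonsynonymous differences: 0 → same protein.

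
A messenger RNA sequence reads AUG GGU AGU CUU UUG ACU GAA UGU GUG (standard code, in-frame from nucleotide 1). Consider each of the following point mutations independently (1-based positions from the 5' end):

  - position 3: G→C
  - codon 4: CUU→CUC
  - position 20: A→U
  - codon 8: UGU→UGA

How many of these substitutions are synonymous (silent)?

Codon 1: AUG (Met) → AUC (Ile) — missense.
Codon 4: CUU (Leu) → CUC (Leu) — synonymous.
Codon 7: GAA (Glu) → GUA (Val) — missense.
Codon 8: UGU (Cys) → UGA (Stop) — nonsense.
Synonymous: 1 of 4.

1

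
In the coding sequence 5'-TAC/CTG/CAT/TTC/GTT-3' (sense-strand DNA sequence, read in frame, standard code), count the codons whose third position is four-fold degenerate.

Codon 1 TAC (Tyr): third position 2-fold.
Codon 2 CTG (Leu): third position 4-fold.
Codon 3 CAT (His): third position 2-fold.
Codon 4 TTC (Phe): third position 2-fold.
Codon 5 GTT (Val): third position 4-fold.
Four-fold degenerate third positions: 2.

2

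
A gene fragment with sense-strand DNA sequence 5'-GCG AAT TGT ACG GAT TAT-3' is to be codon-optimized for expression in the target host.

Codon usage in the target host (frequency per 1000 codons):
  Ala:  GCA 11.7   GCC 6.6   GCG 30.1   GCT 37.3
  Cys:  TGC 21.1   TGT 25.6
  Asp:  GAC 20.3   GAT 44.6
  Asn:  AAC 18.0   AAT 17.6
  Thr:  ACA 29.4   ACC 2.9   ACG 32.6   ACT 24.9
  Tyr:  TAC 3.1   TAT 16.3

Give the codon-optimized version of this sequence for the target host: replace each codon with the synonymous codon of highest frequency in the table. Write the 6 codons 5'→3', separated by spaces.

GCT AAC TGT ACG GAT TAT

Codon 1 (Ala): best is GCT at 37.3.
Codon 2 (Asn): best is AAC at 18.0.
Codon 3 (Cys): best is TGT at 25.6.
Codon 4 (Thr): best is ACG at 32.6.
Codon 5 (Asp): best is GAT at 44.6.
Codon 6 (Tyr): best is TAT at 16.3.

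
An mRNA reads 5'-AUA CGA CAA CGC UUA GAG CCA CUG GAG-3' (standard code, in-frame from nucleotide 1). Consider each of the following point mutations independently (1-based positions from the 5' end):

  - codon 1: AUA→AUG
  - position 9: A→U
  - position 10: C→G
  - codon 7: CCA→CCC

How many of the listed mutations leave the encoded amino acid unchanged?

Codon 1: AUA (Ile) → AUG (Met) — missense.
Codon 3: CAA (Gln) → CAU (His) — missense.
Codon 4: CGC (Arg) → GGC (Gly) — missense.
Codon 7: CCA (Pro) → CCC (Pro) — synonymous.
Synonymous: 1 of 4.

1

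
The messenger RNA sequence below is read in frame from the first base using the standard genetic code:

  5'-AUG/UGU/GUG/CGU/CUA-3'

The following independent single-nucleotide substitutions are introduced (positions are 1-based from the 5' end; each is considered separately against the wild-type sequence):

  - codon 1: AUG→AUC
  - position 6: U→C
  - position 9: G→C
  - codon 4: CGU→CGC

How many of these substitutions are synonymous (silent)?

3

Codon 1: AUG (Met) → AUC (Ile) — missense.
Codon 2: UGU (Cys) → UGC (Cys) — synonymous.
Codon 3: GUG (Val) → GUC (Val) — synonymous.
Codon 4: CGU (Arg) → CGC (Arg) — synonymous.
Synonymous: 3 of 4.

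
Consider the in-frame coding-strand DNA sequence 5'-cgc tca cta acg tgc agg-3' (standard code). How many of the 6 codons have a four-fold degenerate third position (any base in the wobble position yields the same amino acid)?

Codon 1 CGC (Arg): third position 4-fold.
Codon 2 TCA (Ser): third position 4-fold.
Codon 3 CTA (Leu): third position 4-fold.
Codon 4 ACG (Thr): third position 4-fold.
Codon 5 TGC (Cys): third position 2-fold.
Codon 6 AGG (Arg): third position 2-fold.
Four-fold degenerate third positions: 4.

4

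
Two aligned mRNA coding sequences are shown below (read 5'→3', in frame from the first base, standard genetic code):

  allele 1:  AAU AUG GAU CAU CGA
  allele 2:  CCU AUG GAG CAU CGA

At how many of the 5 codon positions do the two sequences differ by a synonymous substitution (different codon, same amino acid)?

Codon 1: AAU Asn / CCU Pro — nonsynonymous.
Codon 2: AUG Met / AUG Met — identical.
Codon 3: GAU Asp / GAG Glu — nonsynonymous.
Codon 4: CAU His / CAU His — identical.
Codon 5: CGA Arg / CGA Arg — identical.
Synonymous differences: 0.

0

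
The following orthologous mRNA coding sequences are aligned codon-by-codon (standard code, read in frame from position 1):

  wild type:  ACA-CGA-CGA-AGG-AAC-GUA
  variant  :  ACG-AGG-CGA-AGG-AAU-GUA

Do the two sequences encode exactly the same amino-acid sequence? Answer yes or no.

Codon 1: ACA Thr / ACG Thr — synonymous.
Codon 2: CGA Arg / AGG Arg — synonymous.
Codon 3: CGA Arg / CGA Arg — identical.
Codon 4: AGG Arg / AGG Arg — identical.
Codon 5: AAC Asn / AAU Asn — synonymous.
Codon 6: GUA Val / GUA Val — identical.
Nonsynonymous differences: 0 → same protein.

yes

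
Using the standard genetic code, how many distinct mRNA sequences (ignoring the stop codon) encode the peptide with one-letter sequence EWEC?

8

Glu: 2 codons.
Trp: 1 codon.
Glu: 2 codons.
Cys: 2 codons.
2 × 1 × 2 × 2 = 8.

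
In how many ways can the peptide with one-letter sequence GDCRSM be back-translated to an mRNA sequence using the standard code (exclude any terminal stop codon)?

576

Gly: 4 codons.
Asp: 2 codons.
Cys: 2 codons.
Arg: 6 codons.
Ser: 6 codons.
Met: 1 codon.
4 × 2 × 2 × 6 × 6 × 1 = 576.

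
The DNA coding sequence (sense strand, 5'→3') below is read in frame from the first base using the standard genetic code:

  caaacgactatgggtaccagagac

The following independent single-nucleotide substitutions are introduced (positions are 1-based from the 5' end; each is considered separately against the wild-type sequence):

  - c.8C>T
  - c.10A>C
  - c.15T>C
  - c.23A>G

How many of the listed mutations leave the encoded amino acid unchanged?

1

Codon 3: ACT (Thr) → ATT (Ile) — missense.
Codon 4: ATG (Met) → CTG (Leu) — missense.
Codon 5: GGT (Gly) → GGC (Gly) — synonymous.
Codon 8: GAC (Asp) → GGC (Gly) — missense.
Synonymous: 1 of 4.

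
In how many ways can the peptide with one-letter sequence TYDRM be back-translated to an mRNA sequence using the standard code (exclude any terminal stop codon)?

Thr: 4 codons.
Tyr: 2 codons.
Asp: 2 codons.
Arg: 6 codons.
Met: 1 codon.
4 × 2 × 2 × 6 × 1 = 96.

96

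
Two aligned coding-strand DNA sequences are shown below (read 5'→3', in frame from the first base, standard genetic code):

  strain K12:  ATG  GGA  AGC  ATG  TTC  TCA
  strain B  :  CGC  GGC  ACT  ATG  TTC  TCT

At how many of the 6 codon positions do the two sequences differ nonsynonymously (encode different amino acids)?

Codon 1: ATG Met / CGC Arg — nonsynonymous.
Codon 2: GGA Gly / GGC Gly — synonymous.
Codon 3: AGC Ser / ACT Thr — nonsynonymous.
Codon 4: ATG Met / ATG Met — identical.
Codon 5: TTC Phe / TTC Phe — identical.
Codon 6: TCA Ser / TCT Ser — synonymous.
Nonsynonymous differences: 2.

2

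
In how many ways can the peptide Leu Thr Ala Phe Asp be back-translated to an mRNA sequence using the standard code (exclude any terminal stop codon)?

384

Leu: 6 codons.
Thr: 4 codons.
Ala: 4 codons.
Phe: 2 codons.
Asp: 2 codons.
6 × 4 × 4 × 2 × 2 = 384.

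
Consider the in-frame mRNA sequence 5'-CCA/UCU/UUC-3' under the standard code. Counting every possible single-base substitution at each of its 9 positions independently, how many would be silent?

Codon 1 (CCA, Pro): 3 synonymous substitutions.
Codon 2 (UCU, Ser): 3 synonymous substitutions.
Codon 3 (UUC, Phe): 1 synonymous substitution.
Total: 3 + 3 + 1 = 7.

7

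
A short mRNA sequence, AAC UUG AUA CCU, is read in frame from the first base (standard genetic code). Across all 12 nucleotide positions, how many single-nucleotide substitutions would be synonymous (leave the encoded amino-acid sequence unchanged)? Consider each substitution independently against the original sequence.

Codon 1 (AAC, Asn): 1 synonymous substitution.
Codon 2 (UUG, Leu): 2 synonymous substitutions.
Codon 3 (AUA, Ile): 2 synonymous substitutions.
Codon 4 (CCU, Pro): 3 synonymous substitutions.
Total: 1 + 2 + 2 + 3 = 8.

8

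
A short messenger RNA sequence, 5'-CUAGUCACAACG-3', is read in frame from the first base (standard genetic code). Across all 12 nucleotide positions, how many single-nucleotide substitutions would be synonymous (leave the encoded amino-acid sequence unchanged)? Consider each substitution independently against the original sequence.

Codon 1 (CUA, Leu): 4 synonymous substitutions.
Codon 2 (GUC, Val): 3 synonymous substitutions.
Codon 3 (ACA, Thr): 3 synonymous substitutions.
Codon 4 (ACG, Thr): 3 synonymous substitutions.
Total: 4 + 3 + 3 + 3 = 13.

13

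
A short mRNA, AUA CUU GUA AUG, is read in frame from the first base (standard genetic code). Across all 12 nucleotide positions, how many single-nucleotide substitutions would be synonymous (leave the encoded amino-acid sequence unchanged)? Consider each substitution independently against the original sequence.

Codon 1 (AUA, Ile): 2 synonymous substitutions.
Codon 2 (CUU, Leu): 3 synonymous substitutions.
Codon 3 (GUA, Val): 3 synonymous substitutions.
Codon 4 (AUG, Met): 0 synonymous substitutions.
Total: 2 + 3 + 3 + 0 = 8.

8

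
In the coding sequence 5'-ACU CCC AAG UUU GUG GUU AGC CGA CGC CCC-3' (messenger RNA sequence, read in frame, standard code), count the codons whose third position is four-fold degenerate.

Codon 1 ACU (Thr): third position 4-fold.
Codon 2 CCC (Pro): third position 4-fold.
Codon 3 AAG (Lys): third position 2-fold.
Codon 4 UUU (Phe): third position 2-fold.
Codon 5 GUG (Val): third position 4-fold.
Codon 6 GUU (Val): third position 4-fold.
Codon 7 AGC (Ser): third position 2-fold.
Codon 8 CGA (Arg): third position 4-fold.
Codon 9 CGC (Arg): third position 4-fold.
Codon 10 CCC (Pro): third position 4-fold.
Four-fold degenerate third positions: 7.

7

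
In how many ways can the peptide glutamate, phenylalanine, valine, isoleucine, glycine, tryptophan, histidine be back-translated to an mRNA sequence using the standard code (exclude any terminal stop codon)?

Glu: 2 codons.
Phe: 2 codons.
Val: 4 codons.
Ile: 3 codons.
Gly: 4 codons.
Trp: 1 codon.
His: 2 codons.
2 × 2 × 4 × 3 × 4 × 1 × 2 = 384.

384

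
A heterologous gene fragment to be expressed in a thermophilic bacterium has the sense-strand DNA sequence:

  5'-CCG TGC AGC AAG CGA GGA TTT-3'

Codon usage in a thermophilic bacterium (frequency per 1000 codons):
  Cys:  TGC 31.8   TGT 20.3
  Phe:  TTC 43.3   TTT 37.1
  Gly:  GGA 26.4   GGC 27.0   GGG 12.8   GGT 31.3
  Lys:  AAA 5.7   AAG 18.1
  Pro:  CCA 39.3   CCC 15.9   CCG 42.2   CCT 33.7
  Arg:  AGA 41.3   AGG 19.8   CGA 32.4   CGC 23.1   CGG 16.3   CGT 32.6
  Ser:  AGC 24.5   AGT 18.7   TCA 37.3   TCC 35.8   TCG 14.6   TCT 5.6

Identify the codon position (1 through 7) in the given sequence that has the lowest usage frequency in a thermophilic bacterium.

Codon 1 CCG (Pro): 42.2 per 1000.
Codon 2 TGC (Cys): 31.8 per 1000.
Codon 3 AGC (Ser): 24.5 per 1000.
Codon 4 AAG (Lys): 18.1 per 1000.
Codon 5 CGA (Arg): 32.4 per 1000.
Codon 6 GGA (Gly): 26.4 per 1000.
Codon 7 TTT (Phe): 37.1 per 1000.
Lowest frequency is 18.1 at codon 4.

4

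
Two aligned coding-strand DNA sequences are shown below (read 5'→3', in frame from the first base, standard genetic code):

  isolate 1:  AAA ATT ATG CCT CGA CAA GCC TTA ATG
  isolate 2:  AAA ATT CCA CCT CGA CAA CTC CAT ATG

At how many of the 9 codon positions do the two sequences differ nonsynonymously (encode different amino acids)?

3

Codon 1: AAA Lys / AAA Lys — identical.
Codon 2: ATT Ile / ATT Ile — identical.
Codon 3: ATG Met / CCA Pro — nonsynonymous.
Codon 4: CCT Pro / CCT Pro — identical.
Codon 5: CGA Arg / CGA Arg — identical.
Codon 6: CAA Gln / CAA Gln — identical.
Codon 7: GCC Ala / CTC Leu — nonsynonymous.
Codon 8: TTA Leu / CAT His — nonsynonymous.
Codon 9: ATG Met / ATG Met — identical.
Nonsynonymous differences: 3.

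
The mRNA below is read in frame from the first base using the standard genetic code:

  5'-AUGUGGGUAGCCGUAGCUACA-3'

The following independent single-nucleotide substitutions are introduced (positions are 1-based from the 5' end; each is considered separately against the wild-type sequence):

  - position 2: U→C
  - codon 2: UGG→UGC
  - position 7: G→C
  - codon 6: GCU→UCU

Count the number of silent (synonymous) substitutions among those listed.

0

Codon 1: AUG (Met) → ACG (Thr) — missense.
Codon 2: UGG (Trp) → UGC (Cys) — missense.
Codon 3: GUA (Val) → CUA (Leu) — missense.
Codon 6: GCU (Ala) → UCU (Ser) — missense.
Synonymous: 0 of 4.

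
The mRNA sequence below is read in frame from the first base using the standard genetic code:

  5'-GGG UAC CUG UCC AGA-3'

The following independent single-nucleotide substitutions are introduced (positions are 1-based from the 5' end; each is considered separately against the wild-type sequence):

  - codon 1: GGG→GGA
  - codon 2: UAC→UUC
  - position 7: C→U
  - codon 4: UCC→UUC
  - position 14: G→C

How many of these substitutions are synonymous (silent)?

Codon 1: GGG (Gly) → GGA (Gly) — synonymous.
Codon 2: UAC (Tyr) → UUC (Phe) — missense.
Codon 3: CUG (Leu) → UUG (Leu) — synonymous.
Codon 4: UCC (Ser) → UUC (Phe) — missense.
Codon 5: AGA (Arg) → ACA (Thr) — missense.
Synonymous: 2 of 5.

2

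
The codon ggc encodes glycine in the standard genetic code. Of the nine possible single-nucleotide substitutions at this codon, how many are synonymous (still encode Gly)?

Position 1: none → 0 synonymous.
Position 2: none → 0 synonymous.
Position 3: GGT, GGA, GGG → 3 synonymous.
Total: 0 + 0 + 3 = 3.

3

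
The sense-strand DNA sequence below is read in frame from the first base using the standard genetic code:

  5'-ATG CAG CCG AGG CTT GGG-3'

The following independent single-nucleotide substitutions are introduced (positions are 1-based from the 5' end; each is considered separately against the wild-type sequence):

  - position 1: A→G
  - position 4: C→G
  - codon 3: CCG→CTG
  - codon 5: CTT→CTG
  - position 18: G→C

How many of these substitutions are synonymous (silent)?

Codon 1: ATG (Met) → GTG (Val) — missense.
Codon 2: CAG (Gln) → GAG (Glu) — missense.
Codon 3: CCG (Pro) → CTG (Leu) — missense.
Codon 5: CTT (Leu) → CTG (Leu) — synonymous.
Codon 6: GGG (Gly) → GGC (Gly) — synonymous.
Synonymous: 2 of 5.

2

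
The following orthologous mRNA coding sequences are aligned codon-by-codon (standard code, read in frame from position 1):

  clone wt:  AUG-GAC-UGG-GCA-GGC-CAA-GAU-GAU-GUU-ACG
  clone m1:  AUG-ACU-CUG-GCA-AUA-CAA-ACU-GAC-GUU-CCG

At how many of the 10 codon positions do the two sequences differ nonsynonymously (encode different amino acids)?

Codon 1: AUG Met / AUG Met — identical.
Codon 2: GAC Asp / ACU Thr — nonsynonymous.
Codon 3: UGG Trp / CUG Leu — nonsynonymous.
Codon 4: GCA Ala / GCA Ala — identical.
Codon 5: GGC Gly / AUA Ile — nonsynonymous.
Codon 6: CAA Gln / CAA Gln — identical.
Codon 7: GAU Asp / ACU Thr — nonsynonymous.
Codon 8: GAU Asp / GAC Asp — synonymous.
Codon 9: GUU Val / GUU Val — identical.
Codon 10: ACG Thr / CCG Pro — nonsynonymous.
Nonsynonymous differences: 5.

5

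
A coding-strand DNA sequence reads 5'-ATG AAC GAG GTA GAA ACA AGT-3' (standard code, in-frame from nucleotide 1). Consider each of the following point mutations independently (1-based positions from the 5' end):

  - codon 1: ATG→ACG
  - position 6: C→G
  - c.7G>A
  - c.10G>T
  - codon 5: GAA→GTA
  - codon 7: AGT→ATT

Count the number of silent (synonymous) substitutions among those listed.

0

Codon 1: ATG (Met) → ACG (Thr) — missense.
Codon 2: AAC (Asn) → AAG (Lys) — missense.
Codon 3: GAG (Glu) → AAG (Lys) — missense.
Codon 4: GTA (Val) → TTA (Leu) — missense.
Codon 5: GAA (Glu) → GTA (Val) — missense.
Codon 7: AGT (Ser) → ATT (Ile) — missense.
Synonymous: 0 of 6.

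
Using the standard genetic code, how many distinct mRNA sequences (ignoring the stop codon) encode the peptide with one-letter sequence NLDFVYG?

1536

Asn: 2 codons.
Leu: 6 codons.
Asp: 2 codons.
Phe: 2 codons.
Val: 4 codons.
Tyr: 2 codons.
Gly: 4 codons.
2 × 6 × 2 × 2 × 4 × 2 × 4 = 1536.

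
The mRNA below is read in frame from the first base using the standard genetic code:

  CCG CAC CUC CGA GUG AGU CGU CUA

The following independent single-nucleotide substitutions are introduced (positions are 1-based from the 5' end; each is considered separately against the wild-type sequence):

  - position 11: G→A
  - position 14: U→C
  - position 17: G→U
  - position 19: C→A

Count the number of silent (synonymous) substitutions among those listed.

0

Codon 4: CGA (Arg) → CAA (Gln) — missense.
Codon 5: GUG (Val) → GCG (Ala) — missense.
Codon 6: AGU (Ser) → AUU (Ile) — missense.
Codon 7: CGU (Arg) → AGU (Ser) — missense.
Synonymous: 0 of 4.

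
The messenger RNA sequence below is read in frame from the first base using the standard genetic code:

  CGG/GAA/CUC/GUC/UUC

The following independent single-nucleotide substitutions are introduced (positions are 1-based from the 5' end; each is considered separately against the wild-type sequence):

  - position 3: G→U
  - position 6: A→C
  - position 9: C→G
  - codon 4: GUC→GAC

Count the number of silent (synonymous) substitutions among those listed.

2

Codon 1: CGG (Arg) → CGU (Arg) — synonymous.
Codon 2: GAA (Glu) → GAC (Asp) — missense.
Codon 3: CUC (Leu) → CUG (Leu) — synonymous.
Codon 4: GUC (Val) → GAC (Asp) — missense.
Synonymous: 2 of 4.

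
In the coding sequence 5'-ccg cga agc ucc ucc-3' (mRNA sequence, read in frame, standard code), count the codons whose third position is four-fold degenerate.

4

Codon 1 CCG (Pro): third position 4-fold.
Codon 2 CGA (Arg): third position 4-fold.
Codon 3 AGC (Ser): third position 2-fold.
Codon 4 UCC (Ser): third position 4-fold.
Codon 5 UCC (Ser): third position 4-fold.
Four-fold degenerate third positions: 4.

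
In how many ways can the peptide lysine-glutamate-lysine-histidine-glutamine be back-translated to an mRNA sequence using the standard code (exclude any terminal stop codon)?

32

Lys: 2 codons.
Glu: 2 codons.
Lys: 2 codons.
His: 2 codons.
Gln: 2 codons.
2 × 2 × 2 × 2 × 2 = 32.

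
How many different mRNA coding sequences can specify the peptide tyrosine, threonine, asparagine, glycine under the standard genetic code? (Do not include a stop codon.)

64

Tyr: 2 codons.
Thr: 4 codons.
Asn: 2 codons.
Gly: 4 codons.
2 × 4 × 2 × 4 = 64.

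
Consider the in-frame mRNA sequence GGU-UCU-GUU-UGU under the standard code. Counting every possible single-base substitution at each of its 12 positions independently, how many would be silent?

10

Codon 1 (GGU, Gly): 3 synonymous substitutions.
Codon 2 (UCU, Ser): 3 synonymous substitutions.
Codon 3 (GUU, Val): 3 synonymous substitutions.
Codon 4 (UGU, Cys): 1 synonymous substitution.
Total: 3 + 3 + 3 + 1 = 10.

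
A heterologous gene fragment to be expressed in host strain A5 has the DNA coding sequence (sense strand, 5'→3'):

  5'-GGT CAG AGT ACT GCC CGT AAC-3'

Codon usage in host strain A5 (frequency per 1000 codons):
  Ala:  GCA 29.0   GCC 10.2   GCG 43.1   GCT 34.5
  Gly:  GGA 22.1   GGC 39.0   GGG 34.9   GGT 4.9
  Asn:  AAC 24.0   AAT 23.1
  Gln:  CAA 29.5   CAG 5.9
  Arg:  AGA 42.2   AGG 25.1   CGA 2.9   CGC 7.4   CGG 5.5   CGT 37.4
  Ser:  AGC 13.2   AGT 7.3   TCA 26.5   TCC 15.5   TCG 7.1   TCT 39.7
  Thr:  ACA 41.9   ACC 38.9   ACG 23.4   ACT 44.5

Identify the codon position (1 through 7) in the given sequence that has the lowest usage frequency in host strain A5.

Codon 1 GGT (Gly): 4.9 per 1000.
Codon 2 CAG (Gln): 5.9 per 1000.
Codon 3 AGT (Ser): 7.3 per 1000.
Codon 4 ACT (Thr): 44.5 per 1000.
Codon 5 GCC (Ala): 10.2 per 1000.
Codon 6 CGT (Arg): 37.4 per 1000.
Codon 7 AAC (Asn): 24.0 per 1000.
Lowest frequency is 4.9 at codon 1.

1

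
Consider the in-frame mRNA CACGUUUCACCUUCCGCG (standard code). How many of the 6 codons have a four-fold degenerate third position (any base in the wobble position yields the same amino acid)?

5

Codon 1 CAC (His): third position 2-fold.
Codon 2 GUU (Val): third position 4-fold.
Codon 3 UCA (Ser): third position 4-fold.
Codon 4 CCU (Pro): third position 4-fold.
Codon 5 UCC (Ser): third position 4-fold.
Codon 6 GCG (Ala): third position 4-fold.
Four-fold degenerate third positions: 5.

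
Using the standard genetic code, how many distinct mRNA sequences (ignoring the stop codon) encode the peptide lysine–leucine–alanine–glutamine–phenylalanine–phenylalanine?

Lys: 2 codons.
Leu: 6 codons.
Ala: 4 codons.
Gln: 2 codons.
Phe: 2 codons.
Phe: 2 codons.
2 × 6 × 4 × 2 × 2 × 2 = 384.

384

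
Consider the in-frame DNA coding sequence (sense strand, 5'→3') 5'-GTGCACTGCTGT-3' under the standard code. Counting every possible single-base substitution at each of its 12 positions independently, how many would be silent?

Codon 1 (GTG, Val): 3 synonymous substitutions.
Codon 2 (CAC, His): 1 synonymous substitution.
Codon 3 (TGC, Cys): 1 synonymous substitution.
Codon 4 (TGT, Cys): 1 synonymous substitution.
Total: 3 + 1 + 1 + 1 = 6.

6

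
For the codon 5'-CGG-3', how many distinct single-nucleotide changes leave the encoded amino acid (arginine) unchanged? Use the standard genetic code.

4

Position 1: AGG → 1 synonymous.
Position 2: none → 0 synonymous.
Position 3: CGU, CGC, CGA → 3 synonymous.
Total: 1 + 0 + 3 = 4.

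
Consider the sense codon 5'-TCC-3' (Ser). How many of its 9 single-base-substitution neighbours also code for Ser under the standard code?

3

Position 1: none → 0 synonymous.
Position 2: none → 0 synonymous.
Position 3: TCT, TCA, TCG → 3 synonymous.
Total: 0 + 0 + 3 = 3.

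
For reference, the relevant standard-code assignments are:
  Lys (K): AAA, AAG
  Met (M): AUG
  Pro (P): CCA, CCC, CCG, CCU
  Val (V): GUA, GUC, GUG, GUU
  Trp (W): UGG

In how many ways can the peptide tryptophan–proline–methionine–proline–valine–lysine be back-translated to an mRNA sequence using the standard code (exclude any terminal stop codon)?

Trp: 1 codon.
Pro: 4 codons.
Met: 1 codon.
Pro: 4 codons.
Val: 4 codons.
Lys: 2 codons.
1 × 4 × 1 × 4 × 4 × 2 = 128.

128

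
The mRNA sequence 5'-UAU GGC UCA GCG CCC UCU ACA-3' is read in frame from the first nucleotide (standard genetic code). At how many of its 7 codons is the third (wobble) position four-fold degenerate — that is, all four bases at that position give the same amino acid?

Codon 1 UAU (Tyr): third position 2-fold.
Codon 2 GGC (Gly): third position 4-fold.
Codon 3 UCA (Ser): third position 4-fold.
Codon 4 GCG (Ala): third position 4-fold.
Codon 5 CCC (Pro): third position 4-fold.
Codon 6 UCU (Ser): third position 4-fold.
Codon 7 ACA (Thr): third position 4-fold.
Four-fold degenerate third positions: 6.

6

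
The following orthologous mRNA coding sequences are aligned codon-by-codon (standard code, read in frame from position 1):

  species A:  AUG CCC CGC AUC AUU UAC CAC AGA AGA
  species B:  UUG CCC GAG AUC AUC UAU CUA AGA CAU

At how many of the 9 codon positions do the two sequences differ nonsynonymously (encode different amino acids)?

Codon 1: AUG Met / UUG Leu — nonsynonymous.
Codon 2: CCC Pro / CCC Pro — identical.
Codon 3: CGC Arg / GAG Glu — nonsynonymous.
Codon 4: AUC Ile / AUC Ile — identical.
Codon 5: AUU Ile / AUC Ile — synonymous.
Codon 6: UAC Tyr / UAU Tyr — synonymous.
Codon 7: CAC His / CUA Leu — nonsynonymous.
Codon 8: AGA Arg / AGA Arg — identical.
Codon 9: AGA Arg / CAU His — nonsynonymous.
Nonsynonymous differences: 4.

4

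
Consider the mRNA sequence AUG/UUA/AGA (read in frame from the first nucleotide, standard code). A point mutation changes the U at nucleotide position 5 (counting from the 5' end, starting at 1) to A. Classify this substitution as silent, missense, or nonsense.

nonsense

Position 5 falls in codon 2: UUA → Leu.
After the substitution the codon is UAA → Stop.
The new codon is a stop codon, so this is a nonsense mutation.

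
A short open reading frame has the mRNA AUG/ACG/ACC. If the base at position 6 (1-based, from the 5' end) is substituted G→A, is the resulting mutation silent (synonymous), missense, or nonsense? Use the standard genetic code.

silent

Position 6 falls in codon 2: ACG → Thr.
After the substitution the codon is ACA → Thr.
Both encode Thr, so the change is synonymous.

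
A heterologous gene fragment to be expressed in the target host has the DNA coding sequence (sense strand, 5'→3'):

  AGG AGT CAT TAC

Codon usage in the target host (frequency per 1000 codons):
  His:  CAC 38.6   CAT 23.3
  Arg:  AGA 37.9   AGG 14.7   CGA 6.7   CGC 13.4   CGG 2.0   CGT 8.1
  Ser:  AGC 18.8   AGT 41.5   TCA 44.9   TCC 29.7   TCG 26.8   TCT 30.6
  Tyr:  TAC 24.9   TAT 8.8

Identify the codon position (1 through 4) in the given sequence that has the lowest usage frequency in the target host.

Codon 1 AGG (Arg): 14.7 per 1000.
Codon 2 AGT (Ser): 41.5 per 1000.
Codon 3 CAT (His): 23.3 per 1000.
Codon 4 TAC (Tyr): 24.9 per 1000.
Lowest frequency is 14.7 at codon 1.

1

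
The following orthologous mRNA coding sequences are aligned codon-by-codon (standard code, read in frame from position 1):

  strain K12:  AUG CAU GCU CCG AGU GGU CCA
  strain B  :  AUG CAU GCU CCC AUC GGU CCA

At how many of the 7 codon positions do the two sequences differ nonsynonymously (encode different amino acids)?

Codon 1: AUG Met / AUG Met — identical.
Codon 2: CAU His / CAU His — identical.
Codon 3: GCU Ala / GCU Ala — identical.
Codon 4: CCG Pro / CCC Pro — synonymous.
Codon 5: AGU Ser / AUC Ile — nonsynonymous.
Codon 6: GGU Gly / GGU Gly — identical.
Codon 7: CCA Pro / CCA Pro — identical.
Nonsynonymous differences: 1.

1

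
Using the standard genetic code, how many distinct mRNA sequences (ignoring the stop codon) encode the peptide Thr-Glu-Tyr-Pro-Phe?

128

Thr: 4 codons.
Glu: 2 codons.
Tyr: 2 codons.
Pro: 4 codons.
Phe: 2 codons.
4 × 2 × 2 × 4 × 2 = 128.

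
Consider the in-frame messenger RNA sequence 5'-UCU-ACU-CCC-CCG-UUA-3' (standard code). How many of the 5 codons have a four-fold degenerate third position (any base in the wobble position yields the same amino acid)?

4

Codon 1 UCU (Ser): third position 4-fold.
Codon 2 ACU (Thr): third position 4-fold.
Codon 3 CCC (Pro): third position 4-fold.
Codon 4 CCG (Pro): third position 4-fold.
Codon 5 UUA (Leu): third position 2-fold.
Four-fold degenerate third positions: 4.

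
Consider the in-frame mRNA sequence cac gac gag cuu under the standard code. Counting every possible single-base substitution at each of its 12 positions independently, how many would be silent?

6

Codon 1 (CAC, His): 1 synonymous substitution.
Codon 2 (GAC, Asp): 1 synonymous substitution.
Codon 3 (GAG, Glu): 1 synonymous substitution.
Codon 4 (CUU, Leu): 3 synonymous substitutions.
Total: 1 + 1 + 1 + 3 = 6.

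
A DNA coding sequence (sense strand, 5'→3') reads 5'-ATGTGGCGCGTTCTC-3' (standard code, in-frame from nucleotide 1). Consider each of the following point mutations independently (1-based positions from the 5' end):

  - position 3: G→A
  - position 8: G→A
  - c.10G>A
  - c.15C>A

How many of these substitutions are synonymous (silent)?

Codon 1: ATG (Met) → ATA (Ile) — missense.
Codon 3: CGC (Arg) → CAC (His) — missense.
Codon 4: GTT (Val) → ATT (Ile) — missense.
Codon 5: CTC (Leu) → CTA (Leu) — synonymous.
Synonymous: 1 of 4.

1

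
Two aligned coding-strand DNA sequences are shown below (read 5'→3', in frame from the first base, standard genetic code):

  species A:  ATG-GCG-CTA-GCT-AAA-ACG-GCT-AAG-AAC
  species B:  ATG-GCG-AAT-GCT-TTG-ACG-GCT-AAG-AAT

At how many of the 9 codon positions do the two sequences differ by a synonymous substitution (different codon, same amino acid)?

Codon 1: ATG Met / ATG Met — identical.
Codon 2: GCG Ala / GCG Ala — identical.
Codon 3: CTA Leu / AAT Asn — nonsynonymous.
Codon 4: GCT Ala / GCT Ala — identical.
Codon 5: AAA Lys / TTG Leu — nonsynonymous.
Codon 6: ACG Thr / ACG Thr — identical.
Codon 7: GCT Ala / GCT Ala — identical.
Codon 8: AAG Lys / AAG Lys — identical.
Codon 9: AAC Asn / AAT Asn — synonymous.
Synonymous differences: 1.

1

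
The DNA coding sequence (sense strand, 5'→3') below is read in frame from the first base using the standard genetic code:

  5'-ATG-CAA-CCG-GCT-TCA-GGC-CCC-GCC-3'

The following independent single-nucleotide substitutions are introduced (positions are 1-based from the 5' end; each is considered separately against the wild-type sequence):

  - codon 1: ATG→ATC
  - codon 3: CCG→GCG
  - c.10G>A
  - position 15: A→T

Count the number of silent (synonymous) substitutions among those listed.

1

Codon 1: ATG (Met) → ATC (Ile) — missense.
Codon 3: CCG (Pro) → GCG (Ala) — missense.
Codon 4: GCT (Ala) → ACT (Thr) — missense.
Codon 5: TCA (Ser) → TCT (Ser) — synonymous.
Synonymous: 1 of 4.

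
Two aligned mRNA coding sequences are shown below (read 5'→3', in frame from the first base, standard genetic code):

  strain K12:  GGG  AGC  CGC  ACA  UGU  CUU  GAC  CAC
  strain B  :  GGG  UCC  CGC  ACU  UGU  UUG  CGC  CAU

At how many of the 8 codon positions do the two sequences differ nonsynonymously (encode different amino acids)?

1

Codon 1: GGG Gly / GGG Gly — identical.
Codon 2: AGC Ser / UCC Ser — synonymous.
Codon 3: CGC Arg / CGC Arg — identical.
Codon 4: ACA Thr / ACU Thr — synonymous.
Codon 5: UGU Cys / UGU Cys — identical.
Codon 6: CUU Leu / UUG Leu — synonymous.
Codon 7: GAC Asp / CGC Arg — nonsynonymous.
Codon 8: CAC His / CAU His — synonymous.
Nonsynonymous differences: 1.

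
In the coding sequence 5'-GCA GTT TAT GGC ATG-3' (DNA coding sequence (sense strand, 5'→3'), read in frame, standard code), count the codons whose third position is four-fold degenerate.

3

Codon 1 GCA (Ala): third position 4-fold.
Codon 2 GTT (Val): third position 4-fold.
Codon 3 TAT (Tyr): third position 2-fold.
Codon 4 GGC (Gly): third position 4-fold.
Codon 5 ATG (Met): third position 1-fold.
Four-fold degenerate third positions: 3.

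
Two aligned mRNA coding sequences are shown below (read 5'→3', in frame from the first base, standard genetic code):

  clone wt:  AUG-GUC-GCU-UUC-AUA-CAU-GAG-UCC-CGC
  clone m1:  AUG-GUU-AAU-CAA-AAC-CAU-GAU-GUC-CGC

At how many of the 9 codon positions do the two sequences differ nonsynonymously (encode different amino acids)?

Codon 1: AUG Met / AUG Met — identical.
Codon 2: GUC Val / GUU Val — synonymous.
Codon 3: GCU Ala / AAU Asn — nonsynonymous.
Codon 4: UUC Phe / CAA Gln — nonsynonymous.
Codon 5: AUA Ile / AAC Asn — nonsynonymous.
Codon 6: CAU His / CAU His — identical.
Codon 7: GAG Glu / GAU Asp — nonsynonymous.
Codon 8: UCC Ser / GUC Val — nonsynonymous.
Codon 9: CGC Arg / CGC Arg — identical.
Nonsynonymous differences: 5.

5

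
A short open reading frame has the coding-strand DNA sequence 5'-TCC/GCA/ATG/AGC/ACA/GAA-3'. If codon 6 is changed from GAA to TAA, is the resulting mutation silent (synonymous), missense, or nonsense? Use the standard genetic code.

Position 16 falls in codon 6: GAA → Glu.
After the substitution the codon is TAA → Stop.
The new codon is a stop codon, so this is a nonsense mutation.

nonsense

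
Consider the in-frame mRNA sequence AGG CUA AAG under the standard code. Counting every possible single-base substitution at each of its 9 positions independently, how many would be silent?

Codon 1 (AGG, Arg): 2 synonymous substitutions.
Codon 2 (CUA, Leu): 4 synonymous substitutions.
Codon 3 (AAG, Lys): 1 synonymous substitution.
Total: 2 + 4 + 1 = 7.

7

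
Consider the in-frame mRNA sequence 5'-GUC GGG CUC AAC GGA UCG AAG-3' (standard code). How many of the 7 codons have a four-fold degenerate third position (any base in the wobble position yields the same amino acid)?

5

Codon 1 GUC (Val): third position 4-fold.
Codon 2 GGG (Gly): third position 4-fold.
Codon 3 CUC (Leu): third position 4-fold.
Codon 4 AAC (Asn): third position 2-fold.
Codon 5 GGA (Gly): third position 4-fold.
Codon 6 UCG (Ser): third position 4-fold.
Codon 7 AAG (Lys): third position 2-fold.
Four-fold degenerate third positions: 5.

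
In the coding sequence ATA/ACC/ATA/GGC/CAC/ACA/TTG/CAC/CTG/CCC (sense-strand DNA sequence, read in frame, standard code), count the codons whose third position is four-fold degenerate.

5

Codon 1 ATA (Ile): third position 3-fold.
Codon 2 ACC (Thr): third position 4-fold.
Codon 3 ATA (Ile): third position 3-fold.
Codon 4 GGC (Gly): third position 4-fold.
Codon 5 CAC (His): third position 2-fold.
Codon 6 ACA (Thr): third position 4-fold.
Codon 7 TTG (Leu): third position 2-fold.
Codon 8 CAC (His): third position 2-fold.
Codon 9 CTG (Leu): third position 4-fold.
Codon 10 CCC (Pro): third position 4-fold.
Four-fold degenerate third positions: 5.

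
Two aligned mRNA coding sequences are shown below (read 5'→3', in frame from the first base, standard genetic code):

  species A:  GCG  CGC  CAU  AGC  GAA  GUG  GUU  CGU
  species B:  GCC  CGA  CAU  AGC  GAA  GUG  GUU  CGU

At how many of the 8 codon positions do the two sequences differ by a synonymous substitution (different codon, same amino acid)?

Codon 1: GCG Ala / GCC Ala — synonymous.
Codon 2: CGC Arg / CGA Arg — synonymous.
Codon 3: CAU His / CAU His — identical.
Codon 4: AGC Ser / AGC Ser — identical.
Codon 5: GAA Glu / GAA Glu — identical.
Codon 6: GUG Val / GUG Val — identical.
Codon 7: GUU Val / GUU Val — identical.
Codon 8: CGU Arg / CGU Arg — identical.
Synonymous differences: 2.

2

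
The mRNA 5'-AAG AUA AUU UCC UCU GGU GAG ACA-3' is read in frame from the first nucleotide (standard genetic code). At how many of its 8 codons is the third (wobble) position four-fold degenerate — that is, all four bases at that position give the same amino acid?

4

Codon 1 AAG (Lys): third position 2-fold.
Codon 2 AUA (Ile): third position 3-fold.
Codon 3 AUU (Ile): third position 3-fold.
Codon 4 UCC (Ser): third position 4-fold.
Codon 5 UCU (Ser): third position 4-fold.
Codon 6 GGU (Gly): third position 4-fold.
Codon 7 GAG (Glu): third position 2-fold.
Codon 8 ACA (Thr): third position 4-fold.
Four-fold degenerate third positions: 4.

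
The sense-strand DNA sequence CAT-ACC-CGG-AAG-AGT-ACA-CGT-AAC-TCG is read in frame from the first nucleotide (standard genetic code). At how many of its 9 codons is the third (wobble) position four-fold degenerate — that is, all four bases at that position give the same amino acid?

Codon 1 CAT (His): third position 2-fold.
Codon 2 ACC (Thr): third position 4-fold.
Codon 3 CGG (Arg): third position 4-fold.
Codon 4 AAG (Lys): third position 2-fold.
Codon 5 AGT (Ser): third position 2-fold.
Codon 6 ACA (Thr): third position 4-fold.
Codon 7 CGT (Arg): third position 4-fold.
Codon 8 AAC (Asn): third position 2-fold.
Codon 9 TCG (Ser): third position 4-fold.
Four-fold degenerate third positions: 5.

5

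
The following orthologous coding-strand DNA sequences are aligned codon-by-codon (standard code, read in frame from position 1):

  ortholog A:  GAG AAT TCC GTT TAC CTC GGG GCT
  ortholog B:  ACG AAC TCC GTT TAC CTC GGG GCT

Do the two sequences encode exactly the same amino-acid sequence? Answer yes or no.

Codon 1: GAG Glu / ACG Thr — nonsynonymous.
Codon 2: AAT Asn / AAC Asn — synonymous.
Codon 3: TCC Ser / TCC Ser — identical.
Codon 4: GTT Val / GTT Val — identical.
Codon 5: TAC Tyr / TAC Tyr — identical.
Codon 6: CTC Leu / CTC Leu — identical.
Codon 7: GGG Gly / GGG Gly — identical.
Codon 8: GCT Ala / GCT Ala — identical.
Nonsynonymous differences: 1 → different protein.

no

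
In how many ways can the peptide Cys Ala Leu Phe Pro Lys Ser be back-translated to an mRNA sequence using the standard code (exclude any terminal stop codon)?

Cys: 2 codons.
Ala: 4 codons.
Leu: 6 codons.
Phe: 2 codons.
Pro: 4 codons.
Lys: 2 codons.
Ser: 6 codons.
2 × 4 × 6 × 2 × 4 × 2 × 6 = 4608.

4608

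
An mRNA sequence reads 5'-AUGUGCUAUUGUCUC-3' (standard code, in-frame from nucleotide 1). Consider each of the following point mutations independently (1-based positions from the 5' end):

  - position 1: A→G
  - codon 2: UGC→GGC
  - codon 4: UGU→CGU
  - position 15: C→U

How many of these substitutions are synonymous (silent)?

Codon 1: AUG (Met) → GUG (Val) — missense.
Codon 2: UGC (Cys) → GGC (Gly) — missense.
Codon 4: UGU (Cys) → CGU (Arg) — missense.
Codon 5: CUC (Leu) → CUU (Leu) — synonymous.
Synonymous: 1 of 4.

1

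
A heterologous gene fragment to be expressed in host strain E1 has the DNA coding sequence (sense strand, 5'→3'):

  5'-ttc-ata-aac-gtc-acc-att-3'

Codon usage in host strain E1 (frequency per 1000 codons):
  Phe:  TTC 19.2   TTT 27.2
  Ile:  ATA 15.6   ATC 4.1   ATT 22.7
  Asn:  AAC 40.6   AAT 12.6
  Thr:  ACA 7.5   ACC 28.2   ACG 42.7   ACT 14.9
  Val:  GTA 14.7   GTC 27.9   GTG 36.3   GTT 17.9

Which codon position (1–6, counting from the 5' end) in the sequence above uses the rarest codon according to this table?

2

Codon 1 TTC (Phe): 19.2 per 1000.
Codon 2 ATA (Ile): 15.6 per 1000.
Codon 3 AAC (Asn): 40.6 per 1000.
Codon 4 GTC (Val): 27.9 per 1000.
Codon 5 ACC (Thr): 28.2 per 1000.
Codon 6 ATT (Ile): 22.7 per 1000.
Lowest frequency is 15.6 at codon 2.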